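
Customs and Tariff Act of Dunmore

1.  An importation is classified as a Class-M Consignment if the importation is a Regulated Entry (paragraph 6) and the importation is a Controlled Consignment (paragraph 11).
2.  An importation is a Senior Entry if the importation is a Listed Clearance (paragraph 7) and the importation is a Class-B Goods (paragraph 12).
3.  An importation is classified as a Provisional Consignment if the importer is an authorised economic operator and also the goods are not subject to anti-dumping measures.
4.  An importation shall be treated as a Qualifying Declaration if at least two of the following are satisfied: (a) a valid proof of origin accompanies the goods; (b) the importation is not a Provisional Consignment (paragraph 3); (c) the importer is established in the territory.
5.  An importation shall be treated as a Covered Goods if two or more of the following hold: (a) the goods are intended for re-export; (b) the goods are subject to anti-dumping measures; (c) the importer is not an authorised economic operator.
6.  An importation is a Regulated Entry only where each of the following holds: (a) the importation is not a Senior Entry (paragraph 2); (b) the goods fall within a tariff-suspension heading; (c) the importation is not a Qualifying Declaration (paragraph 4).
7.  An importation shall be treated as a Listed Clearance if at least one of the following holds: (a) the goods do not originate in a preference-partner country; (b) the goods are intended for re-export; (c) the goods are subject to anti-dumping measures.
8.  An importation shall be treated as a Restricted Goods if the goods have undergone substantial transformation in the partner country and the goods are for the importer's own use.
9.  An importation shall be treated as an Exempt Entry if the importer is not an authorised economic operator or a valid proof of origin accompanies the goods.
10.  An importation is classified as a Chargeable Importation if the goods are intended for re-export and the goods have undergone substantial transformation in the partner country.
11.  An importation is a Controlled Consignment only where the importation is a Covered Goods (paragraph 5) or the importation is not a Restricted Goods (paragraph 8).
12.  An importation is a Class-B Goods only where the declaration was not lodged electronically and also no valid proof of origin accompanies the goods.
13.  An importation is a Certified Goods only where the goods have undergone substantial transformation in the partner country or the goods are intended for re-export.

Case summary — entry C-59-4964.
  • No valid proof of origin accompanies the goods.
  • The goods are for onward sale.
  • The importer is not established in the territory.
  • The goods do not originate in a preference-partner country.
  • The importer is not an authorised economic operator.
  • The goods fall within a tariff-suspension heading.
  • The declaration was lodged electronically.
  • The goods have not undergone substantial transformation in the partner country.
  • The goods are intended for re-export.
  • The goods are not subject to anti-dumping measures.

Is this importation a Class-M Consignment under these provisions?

paragraph 7 — Listed Clearance: [the goods do not originate in a preference-partner country? yes] OR [the goods are intended for re-export? yes] OR [the goods are subject to anti-dumping measures? no] → satisfied.
paragraph 12 — Class-B Goods: [the declaration was not lodged electronically? no] AND [no valid proof of origin accompanies the goods? yes] → not satisfied.
paragraph 2 — Senior Entry: [Listed Clearance (paragraph 7)? yes] AND [Class-B Goods (paragraph 12)? no] → not satisfied.
paragraph 3 — Provisional Consignment: [the importer is an authorised economic operator? no] AND [the goods are not subject to anti-dumping measures? yes] → not satisfied.
paragraph 4 — Qualifying Declaration: a valid proof of origin accompanies the goods? no; not a Provisional Consignment (paragraph 3)? yes; the importer is established in the territory? no — 1 of 3 hold (need ≥2) → not satisfied.
paragraph 6 — Regulated Entry: [not a Senior Entry (paragraph 2)? yes] AND [the goods fall within a tariff-suspension heading? yes] AND [not a Qualifying Declaration (paragraph 4)? yes] → satisfied.
paragraph 5 — Covered Goods: the goods are intended for re-export? yes; the goods are subject to anti-dumping measures? no; the importer is not an authorised economic operator? yes — 2 of 3 hold (need ≥2) → satisfied.
paragraph 8 — Restricted Goods: [the goods have undergone substantial transformation in the partner country? no] AND [the goods are for the importer's own use? no] → not satisfied.
paragraph 11 — Controlled Consignment: [Covered Goods (paragraph 5)? yes] OR [not a Restricted Goods (paragraph 8)? yes] → satisfied.
paragraph 1 — Class-M Consignment: [Regulated Entry (paragraph 6)? yes] AND [Controlled Consignment (paragraph 11)? yes] → satisfied.

Yes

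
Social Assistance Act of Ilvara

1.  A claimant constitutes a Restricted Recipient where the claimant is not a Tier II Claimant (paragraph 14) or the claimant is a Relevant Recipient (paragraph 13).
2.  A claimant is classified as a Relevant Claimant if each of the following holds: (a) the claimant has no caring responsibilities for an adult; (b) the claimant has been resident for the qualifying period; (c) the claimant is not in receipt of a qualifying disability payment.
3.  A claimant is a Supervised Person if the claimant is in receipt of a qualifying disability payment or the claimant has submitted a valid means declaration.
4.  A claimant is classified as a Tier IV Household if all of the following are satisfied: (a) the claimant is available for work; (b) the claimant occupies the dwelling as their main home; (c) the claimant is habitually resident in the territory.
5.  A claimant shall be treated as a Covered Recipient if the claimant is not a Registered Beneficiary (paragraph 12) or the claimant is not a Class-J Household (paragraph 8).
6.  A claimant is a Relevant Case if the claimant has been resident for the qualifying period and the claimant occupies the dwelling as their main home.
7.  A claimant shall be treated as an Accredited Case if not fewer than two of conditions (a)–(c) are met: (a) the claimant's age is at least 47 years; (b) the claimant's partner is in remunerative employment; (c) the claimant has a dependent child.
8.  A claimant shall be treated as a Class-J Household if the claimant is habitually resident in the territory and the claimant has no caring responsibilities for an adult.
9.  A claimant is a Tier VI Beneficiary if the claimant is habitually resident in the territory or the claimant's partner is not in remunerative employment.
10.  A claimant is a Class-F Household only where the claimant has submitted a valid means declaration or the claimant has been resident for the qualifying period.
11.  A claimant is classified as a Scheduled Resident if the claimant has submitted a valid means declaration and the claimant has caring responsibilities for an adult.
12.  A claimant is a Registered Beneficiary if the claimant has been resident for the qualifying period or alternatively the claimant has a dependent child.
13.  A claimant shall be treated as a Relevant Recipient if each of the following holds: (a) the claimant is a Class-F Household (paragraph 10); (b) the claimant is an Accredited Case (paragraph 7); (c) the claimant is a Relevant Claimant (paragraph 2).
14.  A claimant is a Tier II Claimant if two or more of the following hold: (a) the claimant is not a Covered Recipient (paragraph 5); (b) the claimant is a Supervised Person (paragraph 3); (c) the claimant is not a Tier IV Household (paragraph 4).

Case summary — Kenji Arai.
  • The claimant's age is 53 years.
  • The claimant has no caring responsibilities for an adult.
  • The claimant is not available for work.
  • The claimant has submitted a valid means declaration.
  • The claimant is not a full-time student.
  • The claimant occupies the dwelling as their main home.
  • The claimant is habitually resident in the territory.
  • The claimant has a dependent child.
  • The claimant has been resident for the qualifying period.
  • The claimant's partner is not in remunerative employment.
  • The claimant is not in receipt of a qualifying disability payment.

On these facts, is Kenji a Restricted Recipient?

Yes

paragraph 12 — Registered Beneficiary: [the claimant has been resident for the qualifying period? yes] OR [the claimant has a dependent child? yes] → satisfied.
paragraph 8 — Class-J Household: [the claimant is habitually resident in the territory? yes] AND [the claimant has no caring responsibilities for an adult? yes] → satisfied.
paragraph 5 — Covered Recipient: [not a Registered Beneficiary (paragraph 12)? no] OR [not a Class-J Household (paragraph 8)? no] → not satisfied.
paragraph 3 — Supervised Person: [the claimant is in receipt of a qualifying disability payment? no] OR [the claimant has submitted a valid means declaration? yes] → satisfied.
paragraph 4 — Tier IV Household: [the claimant is available for work? no] AND [the claimant occupies the dwelling as their main home? yes] AND [the claimant is habitually resident in the territory? yes] → not satisfied.
paragraph 14 — Tier II Claimant: not a Covered Recipient (paragraph 5)? yes; Supervised Person (paragraph 3)? yes; not a Tier IV Household (paragraph 4)? yes — 3 of 3 hold (need ≥2) → satisfied.
paragraph 10 — Class-F Household: [the claimant has submitted a valid means declaration? yes] OR [the claimant has been resident for the qualifying period? yes] → satisfied.
paragraph 7 — Accredited Case: claimant's age: 53 years ≥ 47 years? yes; the claimant's partner is in remunerative employment? no; the claimant has a dependent child? yes — 2 of 3 hold (need ≥2) → satisfied.
paragraph 2 — Relevant Claimant: [the claimant has no caring responsibilities for an adult? yes] AND [the claimant has been resident for the qualifying period? yes] AND [the claimant is not in receipt of a qualifying disability payment? yes] → satisfied.
paragraph 13 — Relevant Recipient: [Class-F Household (paragraph 10)? yes] AND [Accredited Case (paragraph 7)? yes] AND [Relevant Claimant (paragraph 2)? yes] → satisfied.
paragraph 1 — Restricted Recipient: [not a Tier II Claimant (paragraph 14)? no] OR [Relevant Recipient (paragraph 13)? yes] → satisfied.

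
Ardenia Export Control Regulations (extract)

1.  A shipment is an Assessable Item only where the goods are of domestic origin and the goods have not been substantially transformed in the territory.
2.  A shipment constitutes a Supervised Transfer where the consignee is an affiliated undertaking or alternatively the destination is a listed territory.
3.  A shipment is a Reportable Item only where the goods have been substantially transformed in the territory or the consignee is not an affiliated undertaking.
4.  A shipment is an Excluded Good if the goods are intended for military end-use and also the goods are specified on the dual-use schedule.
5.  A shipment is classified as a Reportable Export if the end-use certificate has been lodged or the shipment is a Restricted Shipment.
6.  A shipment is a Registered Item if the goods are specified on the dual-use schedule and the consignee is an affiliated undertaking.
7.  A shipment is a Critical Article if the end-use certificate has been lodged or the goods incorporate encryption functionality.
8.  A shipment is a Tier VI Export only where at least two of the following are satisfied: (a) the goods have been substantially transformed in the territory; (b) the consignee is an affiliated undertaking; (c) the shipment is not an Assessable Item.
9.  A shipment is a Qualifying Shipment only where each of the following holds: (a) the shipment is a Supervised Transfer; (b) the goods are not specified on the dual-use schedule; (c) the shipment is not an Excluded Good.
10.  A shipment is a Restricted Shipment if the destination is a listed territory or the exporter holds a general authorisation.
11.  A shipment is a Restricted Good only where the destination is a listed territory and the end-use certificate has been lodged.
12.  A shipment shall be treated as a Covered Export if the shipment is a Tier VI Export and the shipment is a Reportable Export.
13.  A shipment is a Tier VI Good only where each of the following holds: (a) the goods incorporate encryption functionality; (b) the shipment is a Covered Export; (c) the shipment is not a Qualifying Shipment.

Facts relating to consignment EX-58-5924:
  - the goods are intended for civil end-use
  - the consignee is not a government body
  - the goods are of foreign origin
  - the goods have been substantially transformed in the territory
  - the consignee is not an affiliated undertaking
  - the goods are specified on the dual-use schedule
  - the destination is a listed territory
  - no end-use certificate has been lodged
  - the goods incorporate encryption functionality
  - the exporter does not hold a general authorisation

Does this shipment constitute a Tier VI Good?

Yes

paragraph 1 — Assessable Item: [the goods are of domestic origin? no] AND [the goods have not been substantially transformed in the territory? no] → not satisfied.
paragraph 8 — Tier VI Export: the goods have been substantially transformed in the territory? yes; the consignee is an affiliated undertaking? no; not an Assessable Item (paragraph 1)? yes — 2 of 3 hold (need ≥2) → satisfied.
paragraph 10 — Restricted Shipment: [the destination is a listed territory? yes] OR [the exporter holds a general authorisation? no] → satisfied.
paragraph 5 — Reportable Export: [the end-use certificate has been lodged? no] OR [Restricted Shipment (paragraph 10)? yes] → satisfied.
paragraph 12 — Covered Export: [Tier VI Export (paragraph 8)? yes] AND [Reportable Export (paragraph 5)? yes] → satisfied.
paragraph 2 — Supervised Transfer: [the consignee is an affiliated undertaking? no] OR [the destination is a listed territory? yes] → satisfied.
paragraph 4 — Excluded Good: [the goods are intended for military end-use? no] AND [the goods are specified on the dual-use schedule? yes] → not satisfied.
paragraph 9 — Qualifying Shipment: [Supervised Transfer (paragraph 2)? yes] AND [the goods are not specified on the dual-use schedule? no] AND [not an Excluded Good (paragraph 4)? yes] → not satisfied.
paragraph 13 — Tier VI Good: [the goods incorporate encryption functionality? yes] AND [Covered Export (paragraph 12)? yes] AND [not a Qualifying Shipment (paragraph 9)? yes] → satisfied.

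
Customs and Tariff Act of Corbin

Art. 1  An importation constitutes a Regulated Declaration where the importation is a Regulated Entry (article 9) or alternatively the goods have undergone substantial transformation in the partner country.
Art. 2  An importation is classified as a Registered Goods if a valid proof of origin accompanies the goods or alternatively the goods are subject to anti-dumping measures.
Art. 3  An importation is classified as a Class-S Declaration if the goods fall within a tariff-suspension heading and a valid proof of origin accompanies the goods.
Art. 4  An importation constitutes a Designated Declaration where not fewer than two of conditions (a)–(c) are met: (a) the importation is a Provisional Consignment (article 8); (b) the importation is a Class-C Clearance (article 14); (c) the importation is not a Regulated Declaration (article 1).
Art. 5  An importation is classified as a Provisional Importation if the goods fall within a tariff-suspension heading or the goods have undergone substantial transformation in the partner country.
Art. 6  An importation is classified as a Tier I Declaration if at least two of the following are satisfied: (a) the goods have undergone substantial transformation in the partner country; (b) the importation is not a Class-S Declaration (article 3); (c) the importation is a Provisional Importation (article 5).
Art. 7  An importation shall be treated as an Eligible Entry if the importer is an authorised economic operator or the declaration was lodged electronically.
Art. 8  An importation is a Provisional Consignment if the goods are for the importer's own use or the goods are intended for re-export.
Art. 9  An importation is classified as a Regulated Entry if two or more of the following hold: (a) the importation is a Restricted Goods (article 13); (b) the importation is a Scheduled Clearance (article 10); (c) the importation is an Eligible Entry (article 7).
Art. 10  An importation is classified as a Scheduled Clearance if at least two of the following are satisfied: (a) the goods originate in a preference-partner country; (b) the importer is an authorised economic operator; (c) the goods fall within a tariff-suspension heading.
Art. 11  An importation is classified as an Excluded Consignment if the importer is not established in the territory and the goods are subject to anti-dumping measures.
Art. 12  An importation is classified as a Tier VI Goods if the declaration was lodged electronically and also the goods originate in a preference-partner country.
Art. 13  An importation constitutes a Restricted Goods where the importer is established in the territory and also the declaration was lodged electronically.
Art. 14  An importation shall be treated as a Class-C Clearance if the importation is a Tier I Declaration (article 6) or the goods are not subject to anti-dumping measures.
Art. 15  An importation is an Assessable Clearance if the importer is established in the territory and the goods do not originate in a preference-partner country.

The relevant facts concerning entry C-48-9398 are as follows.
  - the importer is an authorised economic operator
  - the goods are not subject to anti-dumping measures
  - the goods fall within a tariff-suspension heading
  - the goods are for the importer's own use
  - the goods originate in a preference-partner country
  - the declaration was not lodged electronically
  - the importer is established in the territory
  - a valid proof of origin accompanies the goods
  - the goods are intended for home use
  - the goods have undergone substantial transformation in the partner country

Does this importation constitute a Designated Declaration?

Under article 8: the goods are for the importer's own use? yes; or the goods are intended for re-export? no. So the importation is a Provisional Consignment.
Under article 3: the goods fall within a tariff-suspension heading? yes; and a valid proof of origin accompanies the goods? yes. So the importation is a Class-S Declaration.
Under article 5: the goods fall within a tariff-suspension heading? yes; or the goods have undergone substantial transformation in the partner country? yes. So the importation is a Provisional Importation.
Under article 6: the goods have undergone substantial transformation in the partner country? yes; not a Class-S Declaration (article 3)? no; Provisional Importation (article 5)? yes — 2 of 3 hold (need ≥2) → satisfied.
Under article 14: Tier I Declaration (article 6)? yes; or the goods are not subject to anti-dumping measures? yes. So the importation is a Class-C Clearance.
Under article 13: the importer is established in the territory? yes; and the declaration was lodged electronically? no. So the importation is not a Restricted Goods.
Under article 10: the goods originate in a preference-partner country? yes; the importer is an authorised economic operator? yes; the goods fall within a tariff-suspension heading? yes — 3 of 3 hold (need ≥2) → satisfied.
Under article 7: the importer is an authorised economic operator? yes; or the declaration was lodged electronically? no. So the importation is an Eligible Entry.
Under article 9: Restricted Goods (article 13)? no; Scheduled Clearance (article 10)? yes; Eligible Entry (article 7)? yes — 2 of 3 hold (need ≥2) → satisfied.
Under article 1: Regulated Entry (article 9)? yes; or the goods have undergone substantial transformation in the partner country? yes. So the importation is a Regulated Declaration.
Under article 4: Provisional Consignment (article 8)? yes; Class-C Clearance (article 14)? yes; not a Regulated Declaration (article 1)? no — 2 of 3 hold (need ≥2) → satisfied.

Yes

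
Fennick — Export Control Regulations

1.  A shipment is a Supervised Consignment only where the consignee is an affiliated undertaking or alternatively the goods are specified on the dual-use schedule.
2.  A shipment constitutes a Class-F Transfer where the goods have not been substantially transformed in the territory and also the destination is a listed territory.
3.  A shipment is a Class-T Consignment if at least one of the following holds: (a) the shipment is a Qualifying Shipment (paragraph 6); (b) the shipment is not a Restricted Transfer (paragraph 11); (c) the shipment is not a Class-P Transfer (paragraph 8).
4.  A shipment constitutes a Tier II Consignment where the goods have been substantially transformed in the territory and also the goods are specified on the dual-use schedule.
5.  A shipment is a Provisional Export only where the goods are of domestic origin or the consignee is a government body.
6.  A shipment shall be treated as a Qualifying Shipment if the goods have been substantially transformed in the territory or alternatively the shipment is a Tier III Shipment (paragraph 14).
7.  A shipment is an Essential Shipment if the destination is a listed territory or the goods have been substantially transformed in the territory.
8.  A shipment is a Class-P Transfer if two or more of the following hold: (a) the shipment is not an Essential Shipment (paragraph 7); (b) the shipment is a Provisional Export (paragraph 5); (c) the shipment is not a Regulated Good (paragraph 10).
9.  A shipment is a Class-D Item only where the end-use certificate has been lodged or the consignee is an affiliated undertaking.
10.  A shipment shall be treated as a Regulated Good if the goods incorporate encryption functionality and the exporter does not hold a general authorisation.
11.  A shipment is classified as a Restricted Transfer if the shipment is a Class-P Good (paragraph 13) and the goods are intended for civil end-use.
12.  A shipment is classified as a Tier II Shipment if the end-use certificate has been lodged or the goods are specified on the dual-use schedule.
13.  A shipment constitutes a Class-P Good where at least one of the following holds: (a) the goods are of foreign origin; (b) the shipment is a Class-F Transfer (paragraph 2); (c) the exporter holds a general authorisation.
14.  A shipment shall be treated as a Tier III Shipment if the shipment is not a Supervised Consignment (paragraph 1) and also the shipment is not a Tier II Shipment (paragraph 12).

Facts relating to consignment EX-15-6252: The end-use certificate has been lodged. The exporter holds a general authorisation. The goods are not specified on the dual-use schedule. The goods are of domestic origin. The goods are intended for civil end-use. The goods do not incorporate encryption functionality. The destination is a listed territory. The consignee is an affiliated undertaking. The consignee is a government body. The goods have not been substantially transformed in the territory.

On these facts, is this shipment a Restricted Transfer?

paragraph 2 — Class-F Transfer: [the goods have not been substantially transformed in the territory? yes] AND [the destination is a listed territory? yes] → satisfied.
paragraph 13 — Class-P Good: [the goods are of foreign origin? no] OR [Class-F Transfer (paragraph 2)? yes] OR [the exporter holds a general authorisation? yes] → satisfied.
paragraph 11 — Restricted Transfer: [Class-P Good (paragraph 13)? yes] AND [the goods are intended for civil end-use? yes] → satisfied.

Yes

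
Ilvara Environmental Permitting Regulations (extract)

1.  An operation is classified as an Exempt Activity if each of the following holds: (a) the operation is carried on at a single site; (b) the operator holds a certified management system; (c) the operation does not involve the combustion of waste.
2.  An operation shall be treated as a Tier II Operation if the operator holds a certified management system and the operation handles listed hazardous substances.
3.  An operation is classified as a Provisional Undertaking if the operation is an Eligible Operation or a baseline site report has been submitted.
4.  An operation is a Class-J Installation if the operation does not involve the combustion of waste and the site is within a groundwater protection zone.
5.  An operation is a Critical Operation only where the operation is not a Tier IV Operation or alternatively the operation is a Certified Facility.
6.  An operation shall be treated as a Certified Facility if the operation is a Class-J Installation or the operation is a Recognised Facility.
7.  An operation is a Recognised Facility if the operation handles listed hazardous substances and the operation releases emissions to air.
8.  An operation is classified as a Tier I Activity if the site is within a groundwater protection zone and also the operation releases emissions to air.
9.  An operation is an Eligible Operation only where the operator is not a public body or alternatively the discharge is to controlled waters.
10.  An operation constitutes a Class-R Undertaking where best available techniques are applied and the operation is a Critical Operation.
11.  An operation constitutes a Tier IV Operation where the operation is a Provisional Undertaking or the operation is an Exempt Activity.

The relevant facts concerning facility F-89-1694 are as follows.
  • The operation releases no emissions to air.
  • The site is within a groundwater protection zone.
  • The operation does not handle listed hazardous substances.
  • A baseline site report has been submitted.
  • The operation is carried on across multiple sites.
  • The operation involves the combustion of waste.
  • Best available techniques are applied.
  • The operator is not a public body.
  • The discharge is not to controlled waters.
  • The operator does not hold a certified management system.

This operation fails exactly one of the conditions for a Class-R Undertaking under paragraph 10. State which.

paragraph 9 — Eligible Operation: [the operator is not a public body? yes] OR [the discharge is to controlled waters? no] → satisfied.
paragraph 3 — Provisional Undertaking: [Eligible Operation (paragraph 9)? yes] OR [a baseline site report has been submitted? yes] → satisfied.
paragraph 1 — Exempt Activity: [the operation is carried on at a single site? no] AND [the operator holds a certified management system? no] AND [the operation does not involve the combustion of waste? no] → not satisfied.
paragraph 11 — Tier IV Operation: [Provisional Undertaking (paragraph 3)? yes] OR [Exempt Activity (paragraph 1)? no] → satisfied.
paragraph 4 — Class-J Installation: [the operation does not involve the combustion of waste? no] AND [the site is within a groundwater protection zone? yes] → not satisfied.
paragraph 7 — Recognised Facility: [the operation handles listed hazardous substances? no] AND [the operation releases emissions to air? no] → not satisfied.
paragraph 6 — Certified Facility: [Class-J Installation (paragraph 4)? no] OR [Recognised Facility (paragraph 7)? no] → not satisfied.
paragraph 5 — Critical Operation: [not a Tier IV Operation (paragraph 11)? no] OR [Certified Facility (paragraph 6)? no] → not satisfied.
paragraph 10 — Class-R Undertaking: [best available techniques are applied? yes] AND [Critical Operation (paragraph 5)? no] → not satisfied.

Critical Operation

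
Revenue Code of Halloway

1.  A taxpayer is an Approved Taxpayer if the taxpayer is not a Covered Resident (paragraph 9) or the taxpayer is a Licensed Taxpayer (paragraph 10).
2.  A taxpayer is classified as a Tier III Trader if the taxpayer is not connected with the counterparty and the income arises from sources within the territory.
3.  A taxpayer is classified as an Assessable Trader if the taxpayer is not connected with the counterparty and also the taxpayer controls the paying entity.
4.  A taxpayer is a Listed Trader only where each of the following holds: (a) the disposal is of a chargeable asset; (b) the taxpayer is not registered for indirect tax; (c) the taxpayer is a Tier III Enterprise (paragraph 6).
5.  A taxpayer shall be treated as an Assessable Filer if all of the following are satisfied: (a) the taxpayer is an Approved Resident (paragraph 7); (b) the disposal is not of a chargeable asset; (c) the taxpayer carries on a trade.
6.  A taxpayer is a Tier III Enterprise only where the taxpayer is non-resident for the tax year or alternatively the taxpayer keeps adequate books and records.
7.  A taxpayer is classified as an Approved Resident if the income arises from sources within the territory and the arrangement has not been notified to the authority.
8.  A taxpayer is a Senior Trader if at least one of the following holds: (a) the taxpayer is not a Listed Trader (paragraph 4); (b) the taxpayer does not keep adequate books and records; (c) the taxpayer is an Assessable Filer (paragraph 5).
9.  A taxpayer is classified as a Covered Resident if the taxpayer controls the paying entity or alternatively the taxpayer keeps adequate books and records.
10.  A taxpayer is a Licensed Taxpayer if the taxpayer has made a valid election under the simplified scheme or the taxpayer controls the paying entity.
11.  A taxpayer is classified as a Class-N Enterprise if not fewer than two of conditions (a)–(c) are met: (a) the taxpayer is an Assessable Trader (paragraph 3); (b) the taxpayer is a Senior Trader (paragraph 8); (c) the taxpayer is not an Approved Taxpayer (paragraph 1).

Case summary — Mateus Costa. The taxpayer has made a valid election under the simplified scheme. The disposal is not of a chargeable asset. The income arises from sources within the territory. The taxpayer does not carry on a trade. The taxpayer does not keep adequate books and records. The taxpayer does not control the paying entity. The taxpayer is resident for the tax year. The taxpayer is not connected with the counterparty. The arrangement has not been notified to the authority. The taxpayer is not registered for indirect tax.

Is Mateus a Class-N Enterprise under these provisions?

No

paragraph 3 — Assessable Trader: [the taxpayer is not connected with the counterparty? yes] AND [the taxpayer controls the paying entity? no] → not satisfied.
paragraph 6 — Tier III Enterprise: [the taxpayer is non-resident for the tax year? no] OR [the taxpayer keeps adequate books and records? no] → not satisfied.
paragraph 4 — Listed Trader: [the disposal is of a chargeable asset? no] AND [the taxpayer is not registered for indirect tax? yes] AND [Tier III Enterprise (paragraph 6)? no] → not satisfied.
paragraph 7 — Approved Resident: [the income arises from sources within the territory? yes] AND [the arrangement has not been notified to the authority? yes] → satisfied.
paragraph 5 — Assessable Filer: [Approved Resident (paragraph 7)? yes] AND [the disposal is not of a chargeable asset? yes] AND [the taxpayer carries on a trade? no] → not satisfied.
paragraph 8 — Senior Trader: [not a Listed Trader (paragraph 4)? yes] OR [the taxpayer does not keep adequate books and records? yes] OR [Assessable Filer (paragraph 5)? no] → satisfied.
paragraph 9 — Covered Resident: [the taxpayer controls the paying entity? no] OR [the taxpayer keeps adequate books and records? no] → not satisfied.
paragraph 10 — Licensed Taxpayer: [the taxpayer has made a valid election under the simplified scheme? yes] OR [the taxpayer controls the paying entity? no] → satisfied.
paragraph 1 — Approved Taxpayer: [not a Covered Resident (paragraph 9)? yes] OR [Licensed Taxpayer (paragraph 10)? yes] → satisfied.
paragraph 11 — Class-N Enterprise: Assessable Trader (paragraph 3)? no; Senior Trader (paragraph 8)? yes; not an Approved Taxpayer (paragraph 1)? no — 1 of 3 hold (need ≥2) → not satisfied.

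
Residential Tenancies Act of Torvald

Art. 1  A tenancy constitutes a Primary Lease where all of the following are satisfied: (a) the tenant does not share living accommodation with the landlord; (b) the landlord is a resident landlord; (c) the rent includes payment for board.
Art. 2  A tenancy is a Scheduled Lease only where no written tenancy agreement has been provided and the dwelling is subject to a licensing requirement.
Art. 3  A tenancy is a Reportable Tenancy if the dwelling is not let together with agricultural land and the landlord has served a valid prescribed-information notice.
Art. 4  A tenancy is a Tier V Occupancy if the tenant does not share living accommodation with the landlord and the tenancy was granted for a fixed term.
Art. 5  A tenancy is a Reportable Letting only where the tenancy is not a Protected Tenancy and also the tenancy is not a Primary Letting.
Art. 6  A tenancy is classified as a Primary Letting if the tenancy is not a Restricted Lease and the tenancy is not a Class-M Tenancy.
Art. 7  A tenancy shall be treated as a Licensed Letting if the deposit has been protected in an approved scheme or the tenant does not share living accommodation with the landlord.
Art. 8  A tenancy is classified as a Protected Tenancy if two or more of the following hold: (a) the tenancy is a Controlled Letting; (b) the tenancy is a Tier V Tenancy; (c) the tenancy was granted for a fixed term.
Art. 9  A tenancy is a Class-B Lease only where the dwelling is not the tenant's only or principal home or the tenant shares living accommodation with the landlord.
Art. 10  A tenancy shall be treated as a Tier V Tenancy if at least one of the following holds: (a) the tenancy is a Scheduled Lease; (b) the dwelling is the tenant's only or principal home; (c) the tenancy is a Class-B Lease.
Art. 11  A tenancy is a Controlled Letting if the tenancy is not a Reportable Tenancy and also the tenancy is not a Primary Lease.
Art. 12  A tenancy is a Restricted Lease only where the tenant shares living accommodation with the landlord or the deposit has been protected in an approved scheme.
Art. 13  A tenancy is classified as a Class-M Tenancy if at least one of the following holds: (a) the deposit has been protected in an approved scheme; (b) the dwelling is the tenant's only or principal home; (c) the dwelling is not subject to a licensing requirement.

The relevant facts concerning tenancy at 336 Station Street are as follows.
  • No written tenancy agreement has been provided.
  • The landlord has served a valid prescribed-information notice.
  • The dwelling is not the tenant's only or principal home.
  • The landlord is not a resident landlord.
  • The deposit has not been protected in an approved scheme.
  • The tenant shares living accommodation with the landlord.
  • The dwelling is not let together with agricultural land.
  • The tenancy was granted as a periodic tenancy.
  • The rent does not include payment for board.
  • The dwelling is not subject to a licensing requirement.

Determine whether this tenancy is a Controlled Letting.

No

Under article 3: the dwelling is not let together with agricultural land? yes; and the landlord has served a valid prescribed-information notice? yes. So the tenancy is a Reportable Tenancy.
Under article 1: the tenant does not share living accommodation with the landlord? no; and the landlord is a resident landlord? no; and the rent includes payment for board? no. So the tenancy is not a Primary Lease.
Under article 11: not a Reportable Tenancy (article 3)? no; and not a Primary Lease (article 1)? yes. So the tenancy is not a Controlled Letting.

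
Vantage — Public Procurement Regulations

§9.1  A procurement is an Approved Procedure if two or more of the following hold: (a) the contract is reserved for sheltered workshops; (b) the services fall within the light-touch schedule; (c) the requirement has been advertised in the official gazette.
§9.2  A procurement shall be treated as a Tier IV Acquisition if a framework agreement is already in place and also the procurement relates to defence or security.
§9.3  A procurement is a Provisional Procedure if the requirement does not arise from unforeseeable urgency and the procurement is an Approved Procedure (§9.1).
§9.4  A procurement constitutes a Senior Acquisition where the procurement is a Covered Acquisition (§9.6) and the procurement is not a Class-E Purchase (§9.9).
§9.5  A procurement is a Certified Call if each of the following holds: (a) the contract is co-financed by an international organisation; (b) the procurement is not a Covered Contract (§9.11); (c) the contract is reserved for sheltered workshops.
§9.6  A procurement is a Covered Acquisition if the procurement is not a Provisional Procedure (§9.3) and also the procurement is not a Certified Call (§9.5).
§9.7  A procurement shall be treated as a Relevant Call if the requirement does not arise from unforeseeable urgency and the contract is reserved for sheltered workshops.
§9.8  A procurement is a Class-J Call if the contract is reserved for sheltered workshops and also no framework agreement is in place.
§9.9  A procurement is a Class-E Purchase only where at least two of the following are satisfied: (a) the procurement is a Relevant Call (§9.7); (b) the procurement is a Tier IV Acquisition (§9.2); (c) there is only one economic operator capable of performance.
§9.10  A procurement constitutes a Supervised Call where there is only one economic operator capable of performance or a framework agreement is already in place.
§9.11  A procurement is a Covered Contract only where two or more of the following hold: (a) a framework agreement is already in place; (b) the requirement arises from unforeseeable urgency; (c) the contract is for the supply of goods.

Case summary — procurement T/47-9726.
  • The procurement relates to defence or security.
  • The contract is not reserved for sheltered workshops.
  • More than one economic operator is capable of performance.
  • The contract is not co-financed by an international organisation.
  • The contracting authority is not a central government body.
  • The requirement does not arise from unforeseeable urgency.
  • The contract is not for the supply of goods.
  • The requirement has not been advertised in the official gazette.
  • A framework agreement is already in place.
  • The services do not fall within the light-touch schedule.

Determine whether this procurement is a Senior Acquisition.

§9.1 — Approved Procedure: the contract is reserved for sheltered workshops? no; the services fall within the light-touch schedule? no; the requirement has been advertised in the official gazette? no — 0 of 3 hold (need ≥2) → not satisfied.
§9.3 — Provisional Procedure: [the requirement does not arise from unforeseeable urgency? yes] AND [Approved Procedure (§9.1)? no] → not satisfied.
§9.11 — Covered Contract: a framework agreement is already in place? yes; the requirement arises from unforeseeable urgency? no; the contract is for the supply of goods? no — 1 of 3 hold (need ≥2) → not satisfied.
§9.5 — Certified Call: [the contract is co-financed by an international organisation? no] AND [not a Covered Contract (§9.11)? yes] AND [the contract is reserved for sheltered workshops? no] → not satisfied.
§9.6 — Covered Acquisition: [not a Provisional Procedure (§9.3)? yes] AND [not a Certified Call (§9.5)? yes] → satisfied.
§9.7 — Relevant Call: [the requirement does not arise from unforeseeable urgency? yes] AND [the contract is reserved for sheltered workshops? no] → not satisfied.
§9.2 — Tier IV Acquisition: [a framework agreement is already in place? yes] AND [the procurement relates to defence or security? yes] → satisfied.
§9.9 — Class-E Purchase: Relevant Call (§9.7)? no; Tier IV Acquisition (§9.2)? yes; there is only one economic operator capable of performance? no — 1 of 3 hold (need ≥2) → not satisfied.
§9.4 — Senior Acquisition: [Covered Acquisition (§9.6)? yes] AND [not a Class-E Purchase (§9.9)? yes] → satisfied.

Yes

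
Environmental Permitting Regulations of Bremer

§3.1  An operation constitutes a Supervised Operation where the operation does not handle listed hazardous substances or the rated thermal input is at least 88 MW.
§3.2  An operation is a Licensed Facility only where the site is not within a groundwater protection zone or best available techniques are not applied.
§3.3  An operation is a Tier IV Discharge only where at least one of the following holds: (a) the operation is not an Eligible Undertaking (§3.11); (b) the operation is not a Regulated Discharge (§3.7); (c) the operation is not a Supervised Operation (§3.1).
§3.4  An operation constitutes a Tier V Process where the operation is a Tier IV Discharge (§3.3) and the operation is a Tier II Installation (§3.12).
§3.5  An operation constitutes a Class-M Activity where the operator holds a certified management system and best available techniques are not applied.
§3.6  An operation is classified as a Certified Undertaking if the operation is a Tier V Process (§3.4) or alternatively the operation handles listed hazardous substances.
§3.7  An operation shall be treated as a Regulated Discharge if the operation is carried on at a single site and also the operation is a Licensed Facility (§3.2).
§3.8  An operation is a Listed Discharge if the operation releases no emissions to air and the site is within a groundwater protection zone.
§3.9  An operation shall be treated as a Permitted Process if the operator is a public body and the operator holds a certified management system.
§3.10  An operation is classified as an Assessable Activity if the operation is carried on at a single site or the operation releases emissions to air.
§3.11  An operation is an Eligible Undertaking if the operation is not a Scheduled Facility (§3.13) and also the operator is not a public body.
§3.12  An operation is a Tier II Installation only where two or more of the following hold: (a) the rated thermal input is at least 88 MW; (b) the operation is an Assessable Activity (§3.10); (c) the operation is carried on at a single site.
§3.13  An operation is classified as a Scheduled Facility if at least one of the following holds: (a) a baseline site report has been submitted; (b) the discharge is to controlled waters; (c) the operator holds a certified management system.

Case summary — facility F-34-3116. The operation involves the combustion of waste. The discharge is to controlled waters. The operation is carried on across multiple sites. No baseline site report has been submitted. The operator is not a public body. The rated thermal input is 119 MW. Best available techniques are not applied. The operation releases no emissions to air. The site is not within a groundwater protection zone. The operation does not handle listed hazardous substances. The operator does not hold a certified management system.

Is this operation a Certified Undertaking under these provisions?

Under §3.13: a baseline site report has been submitted? no; or the discharge is to controlled waters? yes; or the operator holds a certified management system? no. So the operation is a Scheduled Facility.
Under §3.11: not a Scheduled Facility (§3.13)? no; and the operator is not a public body? yes. So the operation is not an Eligible Undertaking.
Under §3.2: the site is not within a groundwater protection zone? yes; or best available techniques are not applied? yes. So the operation is a Licensed Facility.
Under §3.7: the operation is carried on at a single site? no; and Licensed Facility (§3.2)? yes. So the operation is not a Regulated Discharge.
Under §3.1: the operation does not handle listed hazardous substances? yes; or rated thermal input: 119 MW ≥ 88 MW? yes. So the operation is a Supervised Operation.
Under §3.3: not an Eligible Undertaking (§3.11)? yes; or not a Regulated Discharge (§3.7)? yes; or not a Supervised Operation (§3.1)? no. So the operation is a Tier IV Discharge.
Under §3.10: the operation is carried on at a single site? no; or the operation releases emissions to air? no. So the operation is not an Assessable Activity.
Under §3.12: rated thermal input: 119 MW ≥ 88 MW? yes; Assessable Activity (§3.10)? no; the operation is carried on at a single site? no — 1 of 3 hold (need ≥2) → not satisfied.
Under §3.4: Tier IV Discharge (§3.3)? yes; and Tier II Installation (§3.12)? no. So the operation is not a Tier V Process.
Under §3.6: Tier V Process (§3.4)? no; or the operation handles listed hazardous substances? no. So the operation is not a Certified Undertaking.

No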